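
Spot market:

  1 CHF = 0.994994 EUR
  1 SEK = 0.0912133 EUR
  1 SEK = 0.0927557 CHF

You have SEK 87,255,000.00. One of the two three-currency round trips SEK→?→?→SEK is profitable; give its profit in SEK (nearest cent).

Profitable loop is SEK → CHF → EUR → SEK:
SEK 87,255,000.00 × 0.0927557 = CHF 8,093,398.60
CHF 8,093,398.60 × 0.994994 = EUR 8,052,883.05
EUR 8,052,883.05 ÷ 0.0912133 = SEK 88,286,281.17
Profit = SEK 88,286,281.17 − SEK 87,255,000.00

Profit: SEK 1,031,281.17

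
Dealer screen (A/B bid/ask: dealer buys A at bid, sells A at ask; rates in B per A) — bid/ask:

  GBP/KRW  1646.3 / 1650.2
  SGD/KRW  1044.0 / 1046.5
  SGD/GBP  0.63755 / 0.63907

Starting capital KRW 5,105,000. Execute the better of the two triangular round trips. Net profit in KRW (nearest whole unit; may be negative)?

Net profit: KRW 15,115

Best loop KRW → SGD → GBP → KRW:
KRW 5,105,000 ÷ 1046.5 (buy SGD at ask) = SGD 4,878.17
SGD 4,878.17 × 0.63755 (sell SGD at bid) = GBP 3,110.07
GBP 3,110.07 × 1646.3 (sell GBP at bid) = KRW 5,120,115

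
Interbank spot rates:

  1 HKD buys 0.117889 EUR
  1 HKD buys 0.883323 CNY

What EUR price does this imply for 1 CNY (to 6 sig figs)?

CNY/EUR = 0.133461

1 CNY ÷ 0.883323 = 1.13209 HKD
1.13209 HKD × 0.117889 = 0.133461 EUR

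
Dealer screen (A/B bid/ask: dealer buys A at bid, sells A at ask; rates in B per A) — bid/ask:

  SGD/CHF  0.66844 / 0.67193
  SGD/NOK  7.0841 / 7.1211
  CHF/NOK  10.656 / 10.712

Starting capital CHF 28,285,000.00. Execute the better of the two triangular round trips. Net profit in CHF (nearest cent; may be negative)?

Best loop CHF → NOK → SGD → CHF:
CHF 28,285,000.00 × 10.656 (sell CHF at bid) = NOK 301,404,960.00
NOK 301,404,960.00 ÷ 7.1211 (buy SGD at ask) = SGD 42,325,618.23
SGD 42,325,618.23 × 0.66844 (sell SGD at bid) = CHF 28,292,136.25

Net profit: CHF 7,136.25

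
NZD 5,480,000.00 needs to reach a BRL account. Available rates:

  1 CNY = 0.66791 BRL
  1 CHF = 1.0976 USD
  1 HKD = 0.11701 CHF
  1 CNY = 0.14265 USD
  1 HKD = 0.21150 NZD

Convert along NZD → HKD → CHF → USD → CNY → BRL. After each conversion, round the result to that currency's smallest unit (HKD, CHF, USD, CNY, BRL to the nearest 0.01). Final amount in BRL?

NZD 5,480,000.00 ÷ 0.21150 = HKD 25,910,165.48
HKD 25,910,165.48 × 0.11701 = CHF 3,031,748.46
CHF 3,031,748.46 × 1.0976 = USD 3,327,647.11
USD 3,327,647.11 ÷ 0.14265 = CNY 23,327,354.43
CNY 23,327,354.43 × 0.66791 = BRL 15,580,573.30

BRL 15,580,573.30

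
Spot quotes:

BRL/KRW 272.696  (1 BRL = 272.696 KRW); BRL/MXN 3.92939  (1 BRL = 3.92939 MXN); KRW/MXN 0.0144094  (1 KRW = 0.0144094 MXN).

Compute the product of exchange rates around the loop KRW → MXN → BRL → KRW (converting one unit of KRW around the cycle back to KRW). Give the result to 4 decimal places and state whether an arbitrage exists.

Around KRW → MXN → BRL → KRW: 1 × 0.0144094 ÷ 3.92939 × 272.696 = 0.999999
Product ≈ 1 (deviation 0.000%, within rounding noise).

1.0000 (no arbitrage)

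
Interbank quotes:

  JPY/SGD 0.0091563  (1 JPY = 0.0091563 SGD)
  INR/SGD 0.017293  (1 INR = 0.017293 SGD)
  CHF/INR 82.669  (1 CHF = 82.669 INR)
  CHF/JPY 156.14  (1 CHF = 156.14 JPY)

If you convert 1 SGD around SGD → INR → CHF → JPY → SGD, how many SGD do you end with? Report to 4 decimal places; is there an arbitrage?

1.0000 (no arbitrage)

Around SGD → INR → CHF → JPY → SGD: 1 ÷ 0.017293 ÷ 82.669 × 156.14 × 0.0091563 = 1.000049
Product ≈ 1 (deviation 0.005%, within rounding noise).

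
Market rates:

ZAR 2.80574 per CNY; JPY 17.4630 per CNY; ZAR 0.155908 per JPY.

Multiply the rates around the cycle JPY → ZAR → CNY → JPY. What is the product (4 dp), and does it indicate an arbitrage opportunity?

0.9704 (arbitrage exists)

Around JPY → ZAR → CNY → JPY: 1 × 0.155908 ÷ 2.80574 × 17.4630 = 0.970376
Product < 1; profitable direction is JPY → CNY → ZAR → JPY.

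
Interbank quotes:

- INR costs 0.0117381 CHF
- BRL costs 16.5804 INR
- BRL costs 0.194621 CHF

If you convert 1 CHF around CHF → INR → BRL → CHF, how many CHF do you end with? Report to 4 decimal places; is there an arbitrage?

1.0000 (no arbitrage)

Around CHF → INR → BRL → CHF: 1 ÷ 0.0117381 ÷ 16.5804 × 0.194621 = 0.999993
Product ≈ 1 (deviation 0.001%, within rounding noise).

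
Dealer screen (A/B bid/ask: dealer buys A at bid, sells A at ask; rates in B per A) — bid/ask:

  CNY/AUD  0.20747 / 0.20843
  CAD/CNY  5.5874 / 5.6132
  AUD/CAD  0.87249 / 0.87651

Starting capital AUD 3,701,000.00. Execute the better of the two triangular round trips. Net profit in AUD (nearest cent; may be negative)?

Net profit: AUD 42,213.63

Best loop AUD → CAD → CNY → AUD:
AUD 3,701,000.00 × 0.87249 (sell AUD at bid) = CAD 3,229,085.49
CAD 3,229,085.49 × 5.5874 (sell CAD at bid) = CNY 18,042,192.27
CNY 18,042,192.27 × 0.20747 (sell CNY at bid) = AUD 3,743,213.63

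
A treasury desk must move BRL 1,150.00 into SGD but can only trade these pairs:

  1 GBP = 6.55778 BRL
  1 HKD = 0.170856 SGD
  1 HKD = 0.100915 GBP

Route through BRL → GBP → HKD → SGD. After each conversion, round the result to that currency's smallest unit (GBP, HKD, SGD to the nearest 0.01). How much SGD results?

SGD 296.90

BRL 1,150.00 ÷ 6.55778 = GBP 175.36
GBP 175.36 ÷ 0.100915 = HKD 1,737.70
HKD 1,737.70 × 0.170856 = SGD 296.90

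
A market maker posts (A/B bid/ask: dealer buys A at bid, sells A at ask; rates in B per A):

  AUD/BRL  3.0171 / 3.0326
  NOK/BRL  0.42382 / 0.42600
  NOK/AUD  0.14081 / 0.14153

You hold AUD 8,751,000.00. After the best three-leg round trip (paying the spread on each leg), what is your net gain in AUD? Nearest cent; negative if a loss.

Net result: AUD -23,873.16 (no profitable arbitrage after spreads)

Best loop AUD → BRL → NOK → AUD:
AUD 8,751,000.00 × 3.0171 (sell AUD at bid) = BRL 26,402,642.10
BRL 26,402,642.10 ÷ 0.42600 (buy NOK at ask) = NOK 61,978,033.10
NOK 61,978,033.10 × 0.14081 (sell NOK at bid) = AUD 8,727,126.84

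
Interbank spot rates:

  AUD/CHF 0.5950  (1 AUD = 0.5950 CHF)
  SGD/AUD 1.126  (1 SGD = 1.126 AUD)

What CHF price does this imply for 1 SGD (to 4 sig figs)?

SGD/CHF = 0.6700

1 SGD × 1.126 = 1.126 AUD
1.126 AUD × 0.5950 = 0.66997 CHF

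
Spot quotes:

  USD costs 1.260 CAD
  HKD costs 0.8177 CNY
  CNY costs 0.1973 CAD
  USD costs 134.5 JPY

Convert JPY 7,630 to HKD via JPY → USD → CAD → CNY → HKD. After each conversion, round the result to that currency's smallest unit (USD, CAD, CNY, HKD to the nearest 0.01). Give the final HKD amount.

HKD 443.06

JPY 7,630 ÷ 134.5 = USD 56.73
USD 56.73 × 1.260 = CAD 71.48
CAD 71.48 ÷ 0.1973 = CNY 362.29
CNY 362.29 ÷ 0.8177 = HKD 443.06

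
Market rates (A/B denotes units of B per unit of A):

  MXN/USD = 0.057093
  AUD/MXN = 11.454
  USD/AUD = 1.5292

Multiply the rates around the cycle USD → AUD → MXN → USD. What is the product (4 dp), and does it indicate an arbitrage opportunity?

Around USD → AUD → MXN → USD: 1 × 1.5292 × 11.454 × 0.057093 = 1.000010
Product ≈ 1 (deviation 0.001%, within rounding noise).

1.0000 (no arbitrage)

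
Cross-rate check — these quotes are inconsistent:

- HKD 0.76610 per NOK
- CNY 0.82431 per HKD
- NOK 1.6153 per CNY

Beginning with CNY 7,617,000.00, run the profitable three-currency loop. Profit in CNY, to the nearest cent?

Profitable loop is CNY → NOK → HKD → CNY:
CNY 7,617,000.00 × 1.6153 = NOK 12,303,740.10
NOK 12,303,740.10 × 0.76610 = HKD 9,425,895.29
HKD 9,425,895.29 × 0.82431 = CNY 7,769,859.75
Profit = CNY 7,769,859.75 − CNY 7,617,000.00

Profit: CNY 152,859.75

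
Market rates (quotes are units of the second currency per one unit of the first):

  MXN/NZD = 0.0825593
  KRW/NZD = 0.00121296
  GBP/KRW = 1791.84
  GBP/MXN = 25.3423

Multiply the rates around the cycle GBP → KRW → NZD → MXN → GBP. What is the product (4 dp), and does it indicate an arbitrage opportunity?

1.0388 (arbitrage exists)

Around GBP → KRW → NZD → MXN → GBP: 1 × 1791.84 × 0.00121296 ÷ 0.0825593 ÷ 25.3423 = 1.038804
Product > 1; profitable direction is GBP → KRW → NZD → MXN → GBP.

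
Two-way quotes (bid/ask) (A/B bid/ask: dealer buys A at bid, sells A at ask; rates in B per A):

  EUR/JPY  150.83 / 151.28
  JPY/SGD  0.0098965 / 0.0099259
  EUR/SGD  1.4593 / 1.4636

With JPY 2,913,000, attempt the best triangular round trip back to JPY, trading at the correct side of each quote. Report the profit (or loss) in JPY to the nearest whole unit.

Net profit: JPY 57,896

Best loop JPY → SGD → EUR → JPY:
JPY 2,913,000 × 0.0098965 (sell JPY at bid) = SGD 28,828.50
SGD 28,828.50 ÷ 1.4636 (buy EUR at ask) = EUR 19,696.98
EUR 19,696.98 × 150.83 (sell EUR at bid) = JPY 2,970,896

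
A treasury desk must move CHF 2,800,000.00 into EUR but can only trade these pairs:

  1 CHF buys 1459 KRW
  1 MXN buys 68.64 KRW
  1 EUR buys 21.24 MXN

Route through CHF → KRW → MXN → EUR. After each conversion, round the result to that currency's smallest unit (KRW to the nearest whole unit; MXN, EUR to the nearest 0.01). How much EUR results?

EUR 2,802,086.49

CHF 2,800,000.00 × 1459 = KRW 4,085,200,000
KRW 4,085,200,000 ÷ 68.64 = MXN 59,516,317.02
MXN 59,516,317.02 ÷ 21.24 = EUR 2,802,086.49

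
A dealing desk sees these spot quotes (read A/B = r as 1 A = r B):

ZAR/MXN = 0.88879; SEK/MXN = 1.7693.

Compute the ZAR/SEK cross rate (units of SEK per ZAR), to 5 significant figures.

1 ZAR × 0.88879 = 0.88879 MXN
0.88879 MXN ÷ 1.7693 = 0.50234 SEK

ZAR/SEK = 0.50234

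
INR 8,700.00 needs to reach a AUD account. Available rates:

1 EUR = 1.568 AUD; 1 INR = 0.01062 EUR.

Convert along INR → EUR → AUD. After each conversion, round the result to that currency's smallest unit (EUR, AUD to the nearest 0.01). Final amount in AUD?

AUD 144.87

INR 8,700.00 × 0.01062 = EUR 92.39
EUR 92.39 × 1.568 = AUD 144.87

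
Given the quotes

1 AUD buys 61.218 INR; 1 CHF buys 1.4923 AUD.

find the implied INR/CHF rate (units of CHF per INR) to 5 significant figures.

1 INR ÷ 61.218 = 0.0163351 AUD
0.0163351 AUD ÷ 1.4923 = 0.0109462 CHF

INR/CHF = 0.010946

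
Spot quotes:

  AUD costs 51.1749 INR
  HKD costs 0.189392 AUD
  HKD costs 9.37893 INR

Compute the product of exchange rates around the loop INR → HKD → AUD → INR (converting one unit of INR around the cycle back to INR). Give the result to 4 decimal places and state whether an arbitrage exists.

1.0334 (arbitrage exists)

Around INR → HKD → AUD → INR: 1 ÷ 9.37893 × 0.189392 × 51.1749 = 1.033393
Product > 1; profitable direction is INR → HKD → AUD → INR.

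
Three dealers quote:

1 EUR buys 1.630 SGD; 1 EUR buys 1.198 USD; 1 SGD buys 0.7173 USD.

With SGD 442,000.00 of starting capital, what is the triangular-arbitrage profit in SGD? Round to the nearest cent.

Profit: SGD 10,887.83

Profitable loop is SGD → EUR → USD → SGD:
SGD 442,000.00 ÷ 1.630 = EUR 271,165.64
EUR 271,165.64 × 1.198 = USD 324,856.44
USD 324,856.44 ÷ 0.7173 = SGD 452,887.83
Profit = SGD 452,887.83 − SGD 442,000.00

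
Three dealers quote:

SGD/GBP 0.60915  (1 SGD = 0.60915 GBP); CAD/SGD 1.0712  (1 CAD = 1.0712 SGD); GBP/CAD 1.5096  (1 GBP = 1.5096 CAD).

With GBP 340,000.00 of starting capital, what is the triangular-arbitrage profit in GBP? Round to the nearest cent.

Profitable loop is GBP → SGD → CAD → GBP:
GBP 340,000.00 ÷ 0.60915 = SGD 558,154.81
SGD 558,154.81 ÷ 1.0712 = CAD 521,055.64
CAD 521,055.64 ÷ 1.5096 = GBP 345,161.40
Profit = GBP 345,161.40 − GBP 340,000.00

Profit: GBP 5,161.40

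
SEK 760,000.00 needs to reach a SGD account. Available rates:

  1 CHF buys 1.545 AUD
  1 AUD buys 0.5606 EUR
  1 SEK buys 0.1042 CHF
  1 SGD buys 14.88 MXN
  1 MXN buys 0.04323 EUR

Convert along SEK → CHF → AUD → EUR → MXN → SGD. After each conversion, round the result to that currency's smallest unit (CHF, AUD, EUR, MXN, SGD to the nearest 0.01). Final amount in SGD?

SGD 106,628.85

SEK 760,000.00 × 0.1042 = CHF 79,192.00
CHF 79,192.00 × 1.545 = AUD 122,351.64
AUD 122,351.64 × 0.5606 = EUR 68,590.33
EUR 68,590.33 ÷ 0.04323 = MXN 1,586,637.29
MXN 1,586,637.29 ÷ 14.88 = SGD 106,628.85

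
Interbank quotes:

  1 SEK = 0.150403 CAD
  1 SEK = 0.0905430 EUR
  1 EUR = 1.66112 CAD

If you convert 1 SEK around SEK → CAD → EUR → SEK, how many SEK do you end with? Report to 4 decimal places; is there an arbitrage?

1.0000 (no arbitrage)

Around SEK → CAD → EUR → SEK: 1 × 0.150403 ÷ 1.66112 ÷ 0.0905430 = 1.000001
Product ≈ 1 (deviation 0.000%, within rounding noise).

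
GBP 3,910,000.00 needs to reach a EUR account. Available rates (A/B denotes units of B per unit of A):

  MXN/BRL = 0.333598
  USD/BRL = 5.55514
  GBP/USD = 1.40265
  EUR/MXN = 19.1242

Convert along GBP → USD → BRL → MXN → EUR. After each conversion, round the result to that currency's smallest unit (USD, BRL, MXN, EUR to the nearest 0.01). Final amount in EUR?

EUR 4,775,450.71

GBP 3,910,000.00 × 1.40265 = USD 5,484,361.50
USD 5,484,361.50 × 5.55514 = BRL 30,466,395.94
BRL 30,466,395.94 ÷ 0.333598 = MXN 91,326,674.44
MXN 91,326,674.44 ÷ 19.1242 = EUR 4,775,450.71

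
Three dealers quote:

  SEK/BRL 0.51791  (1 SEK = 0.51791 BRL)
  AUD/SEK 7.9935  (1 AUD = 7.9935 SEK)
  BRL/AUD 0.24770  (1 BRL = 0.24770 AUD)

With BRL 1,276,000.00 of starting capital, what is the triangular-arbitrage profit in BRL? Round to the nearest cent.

Profitable loop is BRL → AUD → SEK → BRL:
BRL 1,276,000.00 × 0.24770 = AUD 316,065.20
AUD 316,065.20 × 7.9935 = SEK 2,526,467.18
SEK 2,526,467.18 × 0.51791 = BRL 1,308,482.62
Profit = BRL 1,308,482.62 − BRL 1,276,000.00

Profit: BRL 32,482.62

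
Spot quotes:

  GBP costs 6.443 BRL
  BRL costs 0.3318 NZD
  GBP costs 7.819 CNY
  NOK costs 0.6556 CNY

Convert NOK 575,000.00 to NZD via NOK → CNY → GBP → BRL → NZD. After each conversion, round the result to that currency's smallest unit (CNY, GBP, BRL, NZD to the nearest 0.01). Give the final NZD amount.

NZD 103,067.11

NOK 575,000.00 × 0.6556 = CNY 376,970.00
CNY 376,970.00 ÷ 7.819 = GBP 48,212.05
GBP 48,212.05 × 6.443 = BRL 310,630.24
BRL 310,630.24 × 0.3318 = NZD 103,067.11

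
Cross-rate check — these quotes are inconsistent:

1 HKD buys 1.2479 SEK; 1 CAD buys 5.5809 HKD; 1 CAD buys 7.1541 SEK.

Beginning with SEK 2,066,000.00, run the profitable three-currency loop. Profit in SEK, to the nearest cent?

Profit: SEK 56,273.24

Profitable loop is SEK → HKD → CAD → SEK:
SEK 2,066,000.00 ÷ 1.2479 = HKD 1,655,581.38
HKD 1,655,581.38 ÷ 5.5809 = CAD 296,651.32
CAD 296,651.32 × 7.1541 = SEK 2,122,273.24
Profit = SEK 2,122,273.24 − SEK 2,066,000.00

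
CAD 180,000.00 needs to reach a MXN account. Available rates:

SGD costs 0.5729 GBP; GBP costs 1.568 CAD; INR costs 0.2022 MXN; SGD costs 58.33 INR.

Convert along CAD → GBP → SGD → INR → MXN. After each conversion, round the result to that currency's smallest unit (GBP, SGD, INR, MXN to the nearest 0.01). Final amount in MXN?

CAD 180,000.00 ÷ 1.568 = GBP 114,795.92
GBP 114,795.92 ÷ 0.5729 = SGD 200,376.89
SGD 200,376.89 × 58.33 = INR 11,687,983.99
INR 11,687,983.99 × 0.2022 = MXN 2,363,310.36

MXN 2,363,310.36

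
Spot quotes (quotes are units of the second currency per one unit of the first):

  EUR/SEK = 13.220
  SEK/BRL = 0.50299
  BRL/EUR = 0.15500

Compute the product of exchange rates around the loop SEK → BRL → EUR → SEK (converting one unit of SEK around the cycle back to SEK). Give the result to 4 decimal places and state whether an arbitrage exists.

Around SEK → BRL → EUR → SEK: 1 × 0.50299 × 0.15500 × 13.220 = 1.030677
Product > 1; profitable direction is SEK → BRL → EUR → SEK.

1.0307 (arbitrage exists)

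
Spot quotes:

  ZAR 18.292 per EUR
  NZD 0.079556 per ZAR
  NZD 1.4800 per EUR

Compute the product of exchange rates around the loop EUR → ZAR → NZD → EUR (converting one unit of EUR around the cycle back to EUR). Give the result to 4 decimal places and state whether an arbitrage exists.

0.9833 (arbitrage exists)

Around EUR → ZAR → NZD → EUR: 1 × 18.292 × 0.079556 ÷ 1.4800 = 0.983269
Product < 1; profitable direction is EUR → NZD → ZAR → EUR.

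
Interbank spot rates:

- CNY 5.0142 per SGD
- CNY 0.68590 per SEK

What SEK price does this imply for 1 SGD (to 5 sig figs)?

SGD/SEK = 7.3104

1 SGD × 5.0142 = 5.0142 CNY
5.0142 CNY ÷ 0.68590 = 7.3104 SEK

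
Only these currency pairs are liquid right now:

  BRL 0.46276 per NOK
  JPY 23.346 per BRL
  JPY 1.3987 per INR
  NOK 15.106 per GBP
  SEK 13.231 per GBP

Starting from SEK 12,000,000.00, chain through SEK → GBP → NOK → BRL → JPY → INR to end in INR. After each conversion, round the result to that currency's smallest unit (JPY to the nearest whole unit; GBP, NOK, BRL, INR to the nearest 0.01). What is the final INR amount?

INR 105,823,416.74

SEK 12,000,000.00 ÷ 13.231 = GBP 906,960.93
GBP 906,960.93 × 15.106 = NOK 13,700,551.81
NOK 13,700,551.81 × 0.46276 = BRL 6,340,067.36
BRL 6,340,067.36 × 23.346 = JPY 148,015,213
JPY 148,015,213 ÷ 1.3987 = INR 105,823,416.74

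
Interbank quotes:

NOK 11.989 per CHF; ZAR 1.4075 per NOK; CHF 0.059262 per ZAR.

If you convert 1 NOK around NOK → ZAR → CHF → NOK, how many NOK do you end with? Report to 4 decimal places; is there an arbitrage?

1.0000 (no arbitrage)

Around NOK → ZAR → CHF → NOK: 1 × 1.4075 × 0.059262 × 11.989 = 1.000018
Product ≈ 1 (deviation 0.002%, within rounding noise).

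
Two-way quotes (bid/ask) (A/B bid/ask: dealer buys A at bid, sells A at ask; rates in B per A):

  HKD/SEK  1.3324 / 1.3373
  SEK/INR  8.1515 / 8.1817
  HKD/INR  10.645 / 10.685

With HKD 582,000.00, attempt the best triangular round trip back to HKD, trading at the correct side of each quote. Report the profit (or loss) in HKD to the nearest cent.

Best loop HKD → SEK → INR → HKD:
HKD 582,000.00 × 1.3324 (sell HKD at bid) = SEK 775,456.80
SEK 775,456.80 × 8.1515 (sell SEK at bid) = INR 6,321,136.11
INR 6,321,136.11 ÷ 10.685 (buy HKD at ask) = HKD 591,589.72

Net profit: HKD 9,589.72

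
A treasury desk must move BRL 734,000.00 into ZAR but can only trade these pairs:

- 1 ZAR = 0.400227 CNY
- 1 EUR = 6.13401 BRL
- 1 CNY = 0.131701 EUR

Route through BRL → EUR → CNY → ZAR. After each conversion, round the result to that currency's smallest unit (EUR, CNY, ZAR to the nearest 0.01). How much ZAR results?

ZAR 2,270,158.19

BRL 734,000.00 ÷ 6.13401 = EUR 119,660.71
EUR 119,660.71 ÷ 0.131701 = CNY 908,578.60
CNY 908,578.60 ÷ 0.400227 = ZAR 2,270,158.19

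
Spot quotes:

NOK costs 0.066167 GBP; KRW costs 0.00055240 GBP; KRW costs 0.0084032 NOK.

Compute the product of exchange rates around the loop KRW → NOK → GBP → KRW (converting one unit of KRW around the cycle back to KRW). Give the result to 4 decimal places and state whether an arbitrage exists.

1.0065 (arbitrage exists)

Around KRW → NOK → GBP → KRW: 1 × 0.0084032 × 0.066167 ÷ 0.00055240 = 1.006543
Product > 1; profitable direction is KRW → NOK → GBP → KRW.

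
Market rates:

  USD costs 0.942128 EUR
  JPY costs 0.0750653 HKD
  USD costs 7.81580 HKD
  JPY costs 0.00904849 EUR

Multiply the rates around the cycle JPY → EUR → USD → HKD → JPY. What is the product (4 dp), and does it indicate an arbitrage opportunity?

1.0000 (no arbitrage)

Around JPY → EUR → USD → HKD → JPY: 1 × 0.00904849 ÷ 0.942128 × 7.81580 ÷ 0.0750653 = 1.000001
Product ≈ 1 (deviation 0.000%, within rounding noise).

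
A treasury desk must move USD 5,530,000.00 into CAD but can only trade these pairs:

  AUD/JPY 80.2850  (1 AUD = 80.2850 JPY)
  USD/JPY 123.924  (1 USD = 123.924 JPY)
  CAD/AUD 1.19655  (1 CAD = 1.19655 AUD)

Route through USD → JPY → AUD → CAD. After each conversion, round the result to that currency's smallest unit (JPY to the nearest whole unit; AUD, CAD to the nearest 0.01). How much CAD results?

USD 5,530,000.00 × 123.924 = JPY 685,299,720
JPY 685,299,720 ÷ 80.2850 = AUD 8,535,837.58
AUD 8,535,837.58 ÷ 1.19655 = CAD 7,133,707.39

CAD 7,133,707.39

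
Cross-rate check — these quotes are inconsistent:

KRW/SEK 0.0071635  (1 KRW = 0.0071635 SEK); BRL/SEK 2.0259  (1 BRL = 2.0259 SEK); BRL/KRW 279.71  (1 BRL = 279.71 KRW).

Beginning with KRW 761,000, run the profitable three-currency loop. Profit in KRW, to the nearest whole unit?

Profit: KRW 8,431

Profitable loop is KRW → BRL → SEK → KRW:
KRW 761,000 ÷ 279.71 = BRL 2,720.67
BRL 2,720.67 × 2.0259 = SEK 5,511.82
SEK 5,511.82 ÷ 0.0071635 = KRW 769,431
Profit = KRW 769,431 − KRW 761,000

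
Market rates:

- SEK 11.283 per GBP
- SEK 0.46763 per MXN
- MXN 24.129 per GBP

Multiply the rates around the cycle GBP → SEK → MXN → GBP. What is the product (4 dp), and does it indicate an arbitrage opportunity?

1.0000 (no arbitrage)

Around GBP → SEK → MXN → GBP: 1 × 11.283 ÷ 0.46763 ÷ 24.129 = 0.999961
Product ≈ 1 (deviation 0.004%, within rounding noise).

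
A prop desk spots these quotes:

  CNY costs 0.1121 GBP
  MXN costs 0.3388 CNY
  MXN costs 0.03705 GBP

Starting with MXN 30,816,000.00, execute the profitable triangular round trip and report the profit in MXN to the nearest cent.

Profit: MXN 773,086.52

Profitable loop is MXN → CNY → GBP → MXN:
MXN 30,816,000.00 × 0.3388 = CNY 10,440,460.80
CNY 10,440,460.80 × 0.1121 = GBP 1,170,375.66
GBP 1,170,375.66 ÷ 0.03705 = MXN 31,589,086.52
Profit = MXN 31,589,086.52 − MXN 30,816,000.00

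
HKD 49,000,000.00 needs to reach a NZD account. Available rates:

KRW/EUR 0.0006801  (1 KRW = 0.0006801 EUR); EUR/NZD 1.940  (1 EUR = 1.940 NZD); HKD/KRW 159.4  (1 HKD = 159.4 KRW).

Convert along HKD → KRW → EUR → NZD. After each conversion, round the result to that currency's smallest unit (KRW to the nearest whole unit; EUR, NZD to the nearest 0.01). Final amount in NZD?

NZD 10,305,258.78

HKD 49,000,000.00 × 159.4 = KRW 7,810,600,000
KRW 7,810,600,000 × 0.0006801 = EUR 5,311,989.06
EUR 5,311,989.06 × 1.940 = NZD 10,305,258.78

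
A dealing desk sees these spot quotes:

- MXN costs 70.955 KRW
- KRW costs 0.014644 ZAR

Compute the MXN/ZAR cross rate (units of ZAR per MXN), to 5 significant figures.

1 MXN × 70.955 = 70.955 KRW
70.955 KRW × 0.014644 = 1.03907 ZAR

MXN/ZAR = 1.0391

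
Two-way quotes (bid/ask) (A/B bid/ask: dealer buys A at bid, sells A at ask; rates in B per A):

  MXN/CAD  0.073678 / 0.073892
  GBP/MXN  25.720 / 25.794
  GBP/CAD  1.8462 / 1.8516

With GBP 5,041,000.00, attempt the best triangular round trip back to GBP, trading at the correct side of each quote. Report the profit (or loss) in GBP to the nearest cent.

Net profit: GBP 118,151.94

Best loop GBP → MXN → CAD → GBP:
GBP 5,041,000.00 × 25.720 (sell GBP at bid) = MXN 129,654,520.00
MXN 129,654,520.00 × 0.073678 (sell MXN at bid) = CAD 9,552,685.72
CAD 9,552,685.72 ÷ 1.8516 (buy GBP at ask) = GBP 5,159,151.94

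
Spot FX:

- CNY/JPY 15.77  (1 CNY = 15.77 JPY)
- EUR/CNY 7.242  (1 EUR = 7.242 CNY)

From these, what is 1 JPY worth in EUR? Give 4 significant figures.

JPY/EUR = 0.008756

1 JPY ÷ 15.77 = 0.0634115 CNY
0.0634115 CNY ÷ 7.242 = 0.00875608 EUR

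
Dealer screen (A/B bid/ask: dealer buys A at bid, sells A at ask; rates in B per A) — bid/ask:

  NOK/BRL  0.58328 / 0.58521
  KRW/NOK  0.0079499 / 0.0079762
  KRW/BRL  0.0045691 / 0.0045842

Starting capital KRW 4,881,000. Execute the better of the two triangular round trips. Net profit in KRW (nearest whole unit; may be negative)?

Net profit: KRW 56,237

Best loop KRW → NOK → BRL → KRW:
KRW 4,881,000 × 0.0079499 (sell KRW at bid) = NOK 38,803.46
NOK 38,803.46 × 0.58328 (sell NOK at bid) = BRL 22,633.28
BRL 22,633.28 ÷ 0.0045842 (buy KRW at ask) = KRW 4,937,237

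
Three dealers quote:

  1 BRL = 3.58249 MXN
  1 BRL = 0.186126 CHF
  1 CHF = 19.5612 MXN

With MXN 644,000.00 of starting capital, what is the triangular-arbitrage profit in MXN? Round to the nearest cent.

Profit: MXN 10,490.61

Profitable loop is MXN → BRL → CHF → MXN:
MXN 644,000.00 ÷ 3.58249 = BRL 179,763.24
BRL 179,763.24 × 0.186126 = CHF 33,458.61
CHF 33,458.61 × 19.5612 = MXN 654,490.61
Profit = MXN 654,490.61 − MXN 644,000.00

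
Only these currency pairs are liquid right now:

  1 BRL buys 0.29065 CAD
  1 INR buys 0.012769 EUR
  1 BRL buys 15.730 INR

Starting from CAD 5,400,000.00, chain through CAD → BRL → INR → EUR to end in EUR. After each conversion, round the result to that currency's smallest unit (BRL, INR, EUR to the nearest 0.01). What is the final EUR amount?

EUR 3,731,719.93

CAD 5,400,000.00 ÷ 0.29065 = BRL 18,579,046.96
BRL 18,579,046.96 × 15.730 = INR 292,248,408.68
INR 292,248,408.68 × 0.012769 = EUR 3,731,719.93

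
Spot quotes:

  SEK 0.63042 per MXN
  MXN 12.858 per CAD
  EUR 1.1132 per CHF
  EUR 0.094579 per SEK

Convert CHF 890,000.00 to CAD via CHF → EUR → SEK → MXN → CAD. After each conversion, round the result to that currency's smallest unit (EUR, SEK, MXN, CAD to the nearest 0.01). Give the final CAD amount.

CAD 1,292,305.17

CHF 890,000.00 × 1.1132 = EUR 990,748.00
EUR 990,748.00 ÷ 0.094579 = SEK 10,475,348.65
SEK 10,475,348.65 ÷ 0.63042 = MXN 16,616,459.90
MXN 16,616,459.90 ÷ 12.858 = CAD 1,292,305.17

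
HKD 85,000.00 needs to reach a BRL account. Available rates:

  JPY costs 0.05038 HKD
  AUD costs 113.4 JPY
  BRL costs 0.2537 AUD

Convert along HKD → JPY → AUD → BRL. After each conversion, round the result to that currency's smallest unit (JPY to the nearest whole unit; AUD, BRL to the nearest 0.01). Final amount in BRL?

HKD 85,000.00 ÷ 0.05038 = JPY 1,687,177
JPY 1,687,177 ÷ 113.4 = AUD 14,878.10
AUD 14,878.10 ÷ 0.2537 = BRL 58,644.46

BRL 58,644.46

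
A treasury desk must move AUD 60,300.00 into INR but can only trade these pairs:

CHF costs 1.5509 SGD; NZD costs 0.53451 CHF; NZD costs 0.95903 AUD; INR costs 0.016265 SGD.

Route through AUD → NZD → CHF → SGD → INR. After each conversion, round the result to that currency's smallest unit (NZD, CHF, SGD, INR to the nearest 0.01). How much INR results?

AUD 60,300.00 ÷ 0.95903 = NZD 62,876.03
NZD 62,876.03 × 0.53451 = CHF 33,607.87
CHF 33,607.87 × 1.5509 = SGD 52,122.45
SGD 52,122.45 ÷ 0.016265 = INR 3,204,577.31

INR 3,204,577.31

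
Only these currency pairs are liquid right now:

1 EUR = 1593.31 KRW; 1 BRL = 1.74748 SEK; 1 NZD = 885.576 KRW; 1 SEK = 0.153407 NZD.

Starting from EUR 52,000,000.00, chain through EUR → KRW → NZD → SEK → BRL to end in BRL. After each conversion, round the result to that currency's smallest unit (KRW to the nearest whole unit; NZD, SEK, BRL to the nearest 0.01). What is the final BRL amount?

BRL 348,995,957.40

EUR 52,000,000.00 × 1593.31 = KRW 82,852,120,000
KRW 82,852,120,000 ÷ 885.576 = NZD 93,557,323.14
NZD 93,557,323.14 ÷ 0.153407 = SEK 609,863,455.64
SEK 609,863,455.64 ÷ 1.74748 = BRL 348,995,957.40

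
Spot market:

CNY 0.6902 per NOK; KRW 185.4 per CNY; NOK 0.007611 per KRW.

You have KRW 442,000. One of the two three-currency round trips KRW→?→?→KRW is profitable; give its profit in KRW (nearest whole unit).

Profitable loop is KRW → CNY → NOK → KRW:
KRW 442,000 ÷ 185.4 = CNY 2,384.03
CNY 2,384.03 ÷ 0.6902 = NOK 3,454.12
NOK 3,454.12 ÷ 0.007611 = KRW 453,833
Profit = KRW 453,833 − KRW 442,000

Profit: KRW 11,833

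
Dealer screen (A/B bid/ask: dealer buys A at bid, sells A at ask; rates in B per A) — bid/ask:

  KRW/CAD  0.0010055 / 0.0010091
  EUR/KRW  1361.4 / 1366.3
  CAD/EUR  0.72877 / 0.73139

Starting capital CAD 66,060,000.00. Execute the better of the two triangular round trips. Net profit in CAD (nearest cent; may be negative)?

Net result: CAD -158,260.66 (no profitable arbitrage after spreads)

Best loop CAD → EUR → KRW → CAD:
CAD 66,060,000.00 × 0.72877 (sell CAD at bid) = EUR 48,142,546.20
EUR 48,142,546.20 × 1361.4 (sell EUR at bid) = KRW 65,541,262,397
KRW 65,541,262,397 × 0.0010055 (sell KRW at bid) = CAD 65,901,739.34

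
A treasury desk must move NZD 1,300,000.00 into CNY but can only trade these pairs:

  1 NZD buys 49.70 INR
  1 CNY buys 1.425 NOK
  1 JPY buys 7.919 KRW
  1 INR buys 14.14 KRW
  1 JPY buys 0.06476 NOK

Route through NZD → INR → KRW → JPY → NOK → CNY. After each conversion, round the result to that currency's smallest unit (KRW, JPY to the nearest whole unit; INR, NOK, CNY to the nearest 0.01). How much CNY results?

CNY 5,242,890.44

NZD 1,300,000.00 × 49.70 = INR 64,610,000.00
INR 64,610,000.00 × 14.14 = KRW 913,585,400
KRW 913,585,400 ÷ 7.919 = JPY 115,366,258
JPY 115,366,258 × 0.06476 = NOK 7,471,118.87
NOK 7,471,118.87 ÷ 1.425 = CNY 5,242,890.44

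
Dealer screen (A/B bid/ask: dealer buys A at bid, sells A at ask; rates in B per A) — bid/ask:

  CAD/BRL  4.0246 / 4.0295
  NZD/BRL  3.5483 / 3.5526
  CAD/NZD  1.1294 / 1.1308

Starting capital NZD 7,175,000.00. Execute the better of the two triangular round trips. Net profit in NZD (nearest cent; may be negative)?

Best loop NZD → CAD → BRL → NZD:
NZD 7,175,000.00 ÷ 1.1308 (buy CAD at ask) = CAD 6,345,065.44
CAD 6,345,065.44 × 4.0246 (sell CAD at bid) = BRL 25,536,350.37
BRL 25,536,350.37 ÷ 3.5526 (buy NZD at ask) = NZD 7,188,073.63

Net profit: NZD 13,073.63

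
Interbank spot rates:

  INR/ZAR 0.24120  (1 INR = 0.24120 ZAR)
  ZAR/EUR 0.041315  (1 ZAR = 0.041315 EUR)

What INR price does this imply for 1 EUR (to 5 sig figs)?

EUR/INR = 100.35

1 EUR ÷ 0.041315 = 24.2043 ZAR
24.2043 ZAR ÷ 0.24120 = 100.349 INR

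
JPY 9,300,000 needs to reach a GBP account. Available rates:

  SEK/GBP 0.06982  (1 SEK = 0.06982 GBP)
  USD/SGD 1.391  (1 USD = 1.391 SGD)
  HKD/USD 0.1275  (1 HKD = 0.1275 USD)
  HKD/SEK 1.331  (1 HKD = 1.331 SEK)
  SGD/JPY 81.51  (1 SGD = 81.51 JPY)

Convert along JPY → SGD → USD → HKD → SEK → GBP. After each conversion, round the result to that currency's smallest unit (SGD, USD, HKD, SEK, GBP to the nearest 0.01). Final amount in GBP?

JPY 9,300,000 ÷ 81.51 = SGD 114,096.43
SGD 114,096.43 ÷ 1.391 = USD 82,024.75
USD 82,024.75 ÷ 0.1275 = HKD 643,331.37
HKD 643,331.37 × 1.331 = SEK 856,274.05
SEK 856,274.05 × 0.06982 = GBP 59,785.05

GBP 59,785.05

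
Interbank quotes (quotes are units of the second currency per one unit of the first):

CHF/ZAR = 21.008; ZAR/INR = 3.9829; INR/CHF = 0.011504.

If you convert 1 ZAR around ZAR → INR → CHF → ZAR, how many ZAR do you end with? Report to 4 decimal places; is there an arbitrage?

0.9626 (arbitrage exists)

Around ZAR → INR → CHF → ZAR: 1 × 3.9829 × 0.011504 × 21.008 = 0.962571
Product < 1; profitable direction is ZAR → CHF → INR → ZAR.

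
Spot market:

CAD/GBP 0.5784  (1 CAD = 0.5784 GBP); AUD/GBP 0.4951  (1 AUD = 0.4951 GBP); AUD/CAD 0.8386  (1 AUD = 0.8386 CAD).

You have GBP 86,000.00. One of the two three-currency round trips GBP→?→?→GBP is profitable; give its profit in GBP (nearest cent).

Profit: GBP 1,782.56

Profitable loop is GBP → CAD → AUD → GBP:
GBP 86,000.00 ÷ 0.5784 = CAD 148,686.03
CAD 148,686.03 ÷ 0.8386 = AUD 177,302.68
AUD 177,302.68 × 0.4951 = GBP 87,782.56
Profit = GBP 87,782.56 − GBP 86,000.00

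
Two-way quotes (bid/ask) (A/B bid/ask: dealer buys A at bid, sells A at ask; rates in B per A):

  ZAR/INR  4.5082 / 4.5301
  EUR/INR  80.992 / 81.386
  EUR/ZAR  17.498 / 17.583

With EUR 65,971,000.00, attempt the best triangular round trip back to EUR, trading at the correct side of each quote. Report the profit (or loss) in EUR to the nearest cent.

Net profit: EUR 1,109,211.87

Best loop EUR → INR → ZAR → EUR:
EUR 65,971,000.00 × 80.992 (sell EUR at bid) = INR 5,343,123,232.00
INR 5,343,123,232.00 ÷ 4.5301 (buy ZAR at ask) = ZAR 1,179,471,365.31
ZAR 1,179,471,365.31 ÷ 17.583 (buy EUR at ask) = EUR 67,080,211.87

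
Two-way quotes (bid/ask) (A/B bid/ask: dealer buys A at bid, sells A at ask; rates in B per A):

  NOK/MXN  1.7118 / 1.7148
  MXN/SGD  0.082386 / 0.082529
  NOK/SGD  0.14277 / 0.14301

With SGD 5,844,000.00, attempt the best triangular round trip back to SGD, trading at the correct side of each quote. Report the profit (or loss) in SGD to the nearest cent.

Best loop SGD → MXN → NOK → SGD:
SGD 5,844,000.00 ÷ 0.082529 (buy MXN at ask) = MXN 70,811,472.33
MXN 70,811,472.33 ÷ 1.7148 (buy NOK at ask) = NOK 41,294,303.90
NOK 41,294,303.90 × 0.14277 (sell NOK at bid) = SGD 5,895,587.77

Net profit: SGD 51,587.77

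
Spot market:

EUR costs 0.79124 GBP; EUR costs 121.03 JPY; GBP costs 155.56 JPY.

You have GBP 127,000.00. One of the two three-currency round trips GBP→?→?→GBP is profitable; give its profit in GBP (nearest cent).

Profitable loop is GBP → JPY → EUR → GBP:
GBP 127,000.00 × 155.56 = JPY 19,756,120
JPY 19,756,120 ÷ 121.03 = EUR 163,233.25
EUR 163,233.25 × 0.79124 = GBP 129,156.68
Profit = GBP 129,156.68 − GBP 127,000.00

Profit: GBP 2,156.68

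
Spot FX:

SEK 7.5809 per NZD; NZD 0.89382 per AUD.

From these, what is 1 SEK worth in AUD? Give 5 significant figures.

SEK/AUD = 0.14758

1 SEK ÷ 7.5809 = 0.13191 NZD
0.13191 NZD ÷ 0.89382 = 0.147581 AUD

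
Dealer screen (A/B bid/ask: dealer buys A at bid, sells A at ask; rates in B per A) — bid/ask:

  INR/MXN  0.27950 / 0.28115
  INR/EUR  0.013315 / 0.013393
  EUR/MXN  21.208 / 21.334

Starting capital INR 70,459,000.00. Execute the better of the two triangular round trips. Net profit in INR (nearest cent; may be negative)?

Net profit: INR 309,383.05

Best loop INR → EUR → MXN → INR:
INR 70,459,000.00 × 0.013315 (sell INR at bid) = EUR 938,161.59
EUR 938,161.59 × 21.208 (sell EUR at bid) = MXN 19,896,530.89
MXN 19,896,530.89 ÷ 0.28115 (buy INR at ask) = INR 70,768,383.05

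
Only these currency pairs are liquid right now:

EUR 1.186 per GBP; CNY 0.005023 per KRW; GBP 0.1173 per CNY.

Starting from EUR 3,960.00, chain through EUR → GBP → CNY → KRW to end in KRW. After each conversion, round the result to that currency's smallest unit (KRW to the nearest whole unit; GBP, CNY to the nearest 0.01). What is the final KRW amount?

EUR 3,960.00 ÷ 1.186 = GBP 3,338.95
GBP 3,338.95 ÷ 0.1173 = CNY 28,465.05
CNY 28,465.05 ÷ 0.005023 = KRW 5,666,942

KRW 5,666,942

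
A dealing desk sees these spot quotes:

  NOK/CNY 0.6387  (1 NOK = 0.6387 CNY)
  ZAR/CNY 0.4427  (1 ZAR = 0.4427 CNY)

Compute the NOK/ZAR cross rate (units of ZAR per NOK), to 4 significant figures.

NOK/ZAR = 1.443

1 NOK × 0.6387 = 0.6387 CNY
0.6387 CNY ÷ 0.4427 = 1.44274 ZAR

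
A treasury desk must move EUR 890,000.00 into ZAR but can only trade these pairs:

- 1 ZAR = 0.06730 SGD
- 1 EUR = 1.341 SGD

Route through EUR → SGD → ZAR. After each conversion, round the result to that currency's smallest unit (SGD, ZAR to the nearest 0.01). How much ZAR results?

EUR 890,000.00 × 1.341 = SGD 1,193,490.00
SGD 1,193,490.00 ÷ 0.06730 = ZAR 17,733,878.16

ZAR 17,733,878.16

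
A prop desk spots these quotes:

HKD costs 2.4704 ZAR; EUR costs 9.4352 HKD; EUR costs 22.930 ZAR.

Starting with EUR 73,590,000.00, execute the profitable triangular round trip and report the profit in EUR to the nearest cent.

Profit: EUR 1,215,432.34

Profitable loop is EUR → HKD → ZAR → EUR:
EUR 73,590,000.00 × 9.4352 = HKD 694,336,368.00
HKD 694,336,368.00 × 2.4704 = ZAR 1,715,288,563.51
ZAR 1,715,288,563.51 ÷ 22.930 = EUR 74,805,432.34
Profit = EUR 74,805,432.34 − EUR 73,590,000.00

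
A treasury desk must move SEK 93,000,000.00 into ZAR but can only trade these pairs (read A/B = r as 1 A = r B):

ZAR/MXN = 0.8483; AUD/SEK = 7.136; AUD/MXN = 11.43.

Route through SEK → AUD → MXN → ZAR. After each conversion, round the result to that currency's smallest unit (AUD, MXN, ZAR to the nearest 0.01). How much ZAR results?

ZAR 175,600,145.15

SEK 93,000,000.00 ÷ 7.136 = AUD 13,032,511.21
AUD 13,032,511.21 × 11.43 = MXN 148,961,603.13
MXN 148,961,603.13 ÷ 0.8483 = ZAR 175,600,145.15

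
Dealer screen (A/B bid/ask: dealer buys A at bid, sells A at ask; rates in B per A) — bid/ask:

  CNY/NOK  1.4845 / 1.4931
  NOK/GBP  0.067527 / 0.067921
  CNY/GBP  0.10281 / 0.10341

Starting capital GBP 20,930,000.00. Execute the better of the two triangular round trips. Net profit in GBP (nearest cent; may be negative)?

Net profit: GBP 288,350.57

Best loop GBP → NOK → CNY → GBP:
GBP 20,930,000.00 ÷ 0.067921 (buy NOK at ask) = NOK 308,152,117.90
NOK 308,152,117.90 ÷ 1.4931 (buy CNY at ask) = CNY 206,384,112.18
CNY 206,384,112.18 × 0.10281 (sell CNY at bid) = GBP 21,218,350.57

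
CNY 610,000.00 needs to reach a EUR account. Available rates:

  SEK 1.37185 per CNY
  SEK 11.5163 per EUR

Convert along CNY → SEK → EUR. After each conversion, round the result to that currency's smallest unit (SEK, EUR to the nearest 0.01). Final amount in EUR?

CNY 610,000.00 × 1.37185 = SEK 836,828.50
SEK 836,828.50 ÷ 11.5163 = EUR 72,664.70

EUR 72,664.70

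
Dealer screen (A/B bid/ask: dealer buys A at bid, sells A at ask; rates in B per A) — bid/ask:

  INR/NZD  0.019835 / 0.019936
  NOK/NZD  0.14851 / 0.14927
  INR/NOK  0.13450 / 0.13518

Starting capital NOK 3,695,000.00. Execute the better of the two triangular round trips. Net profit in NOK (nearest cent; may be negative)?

Net profit: NOK 7,153.32

Best loop NOK → NZD → INR → NOK:
NOK 3,695,000.00 × 0.14851 (sell NOK at bid) = NZD 548,744.45
NZD 548,744.45 ÷ 0.019936 (buy INR at ask) = INR 27,525,303.47
INR 27,525,303.47 × 0.13450 (sell INR at bid) = NOK 3,702,153.32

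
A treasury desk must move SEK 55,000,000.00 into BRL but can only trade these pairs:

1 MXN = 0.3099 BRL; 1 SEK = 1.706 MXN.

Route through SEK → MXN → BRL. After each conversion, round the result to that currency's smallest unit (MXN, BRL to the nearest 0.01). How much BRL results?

BRL 29,077,917.00

SEK 55,000,000.00 × 1.706 = MXN 93,830,000.00
MXN 93,830,000.00 × 0.3099 = BRL 29,077,917.00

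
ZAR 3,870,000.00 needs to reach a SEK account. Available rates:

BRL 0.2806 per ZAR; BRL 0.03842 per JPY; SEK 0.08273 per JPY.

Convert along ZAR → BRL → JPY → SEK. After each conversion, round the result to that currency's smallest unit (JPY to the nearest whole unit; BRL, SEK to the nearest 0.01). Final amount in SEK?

SEK 2,338,321.92

ZAR 3,870,000.00 × 0.2806 = BRL 1,085,922.00
BRL 1,085,922.00 ÷ 0.03842 = JPY 28,264,498
JPY 28,264,498 × 0.08273 = SEK 2,338,321.92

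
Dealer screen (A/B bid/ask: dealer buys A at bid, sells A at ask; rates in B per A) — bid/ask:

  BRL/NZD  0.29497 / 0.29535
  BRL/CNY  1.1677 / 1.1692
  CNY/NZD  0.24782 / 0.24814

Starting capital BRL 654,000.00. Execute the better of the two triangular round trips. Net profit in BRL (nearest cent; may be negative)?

Best loop BRL → NZD → CNY → BRL:
BRL 654,000.00 × 0.29497 (sell BRL at bid) = NZD 192,910.38
NZD 192,910.38 ÷ 0.24814 (buy CNY at ask) = CNY 777,425.57
CNY 777,425.57 ÷ 1.1692 (buy BRL at ask) = BRL 664,920.94

Net profit: BRL 10,920.94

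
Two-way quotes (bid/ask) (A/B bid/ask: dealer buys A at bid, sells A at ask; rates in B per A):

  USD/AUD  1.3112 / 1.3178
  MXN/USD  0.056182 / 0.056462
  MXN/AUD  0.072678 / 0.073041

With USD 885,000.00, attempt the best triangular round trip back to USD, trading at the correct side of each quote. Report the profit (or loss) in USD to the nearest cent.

Net profit: USD 7,570.84

Best loop USD → AUD → MXN → USD:
USD 885,000.00 × 1.3112 (sell USD at bid) = AUD 1,160,412.00
AUD 1,160,412.00 ÷ 0.073041 (buy MXN at ask) = MXN 15,887,131.88
MXN 15,887,131.88 × 0.056182 (sell MXN at bid) = USD 892,570.84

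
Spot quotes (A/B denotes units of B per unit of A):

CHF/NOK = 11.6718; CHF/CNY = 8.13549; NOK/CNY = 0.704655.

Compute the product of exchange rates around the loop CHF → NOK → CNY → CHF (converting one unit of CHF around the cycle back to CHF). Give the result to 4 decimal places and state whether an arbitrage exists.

1.0110 (arbitrage exists)

Around CHF → NOK → CNY → CHF: 1 × 11.6718 × 0.704655 ÷ 8.13549 = 1.010952
Product > 1; profitable direction is CHF → NOK → CNY → CHF.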